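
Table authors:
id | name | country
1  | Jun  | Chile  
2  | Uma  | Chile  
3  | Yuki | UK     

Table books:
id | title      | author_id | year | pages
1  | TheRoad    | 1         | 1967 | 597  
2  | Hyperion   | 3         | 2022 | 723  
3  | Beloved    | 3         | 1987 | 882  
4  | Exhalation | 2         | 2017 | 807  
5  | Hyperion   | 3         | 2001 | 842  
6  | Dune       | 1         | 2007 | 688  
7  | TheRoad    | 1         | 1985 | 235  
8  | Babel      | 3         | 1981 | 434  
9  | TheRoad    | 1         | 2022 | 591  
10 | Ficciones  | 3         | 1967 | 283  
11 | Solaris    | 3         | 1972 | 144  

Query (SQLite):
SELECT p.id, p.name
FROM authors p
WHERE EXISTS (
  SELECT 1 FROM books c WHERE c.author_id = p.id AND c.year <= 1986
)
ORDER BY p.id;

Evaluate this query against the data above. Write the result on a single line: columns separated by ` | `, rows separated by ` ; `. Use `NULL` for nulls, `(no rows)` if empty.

For each authors row, check whether any books with matching author_id has year <= 1986.
Keep rows where that is true.

1 | Jun ; 3 | Yuki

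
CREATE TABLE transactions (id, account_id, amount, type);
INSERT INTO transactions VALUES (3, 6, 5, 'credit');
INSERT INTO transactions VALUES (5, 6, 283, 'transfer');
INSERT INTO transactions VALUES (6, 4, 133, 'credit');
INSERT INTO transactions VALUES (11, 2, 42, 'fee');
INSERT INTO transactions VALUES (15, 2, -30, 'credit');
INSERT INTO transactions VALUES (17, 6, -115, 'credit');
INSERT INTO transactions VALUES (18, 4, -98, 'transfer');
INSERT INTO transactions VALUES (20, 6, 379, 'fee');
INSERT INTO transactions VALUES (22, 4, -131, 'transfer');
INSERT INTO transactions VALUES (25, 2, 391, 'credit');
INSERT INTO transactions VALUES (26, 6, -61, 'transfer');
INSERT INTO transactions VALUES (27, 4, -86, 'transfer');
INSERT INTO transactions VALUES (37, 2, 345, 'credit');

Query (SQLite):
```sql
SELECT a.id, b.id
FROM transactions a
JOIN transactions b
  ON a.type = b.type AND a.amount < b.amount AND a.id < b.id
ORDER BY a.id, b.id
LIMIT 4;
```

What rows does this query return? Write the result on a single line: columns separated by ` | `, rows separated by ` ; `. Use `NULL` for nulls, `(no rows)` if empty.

3 | 6 ; 3 | 25 ; 3 | 37 ; 6 | 25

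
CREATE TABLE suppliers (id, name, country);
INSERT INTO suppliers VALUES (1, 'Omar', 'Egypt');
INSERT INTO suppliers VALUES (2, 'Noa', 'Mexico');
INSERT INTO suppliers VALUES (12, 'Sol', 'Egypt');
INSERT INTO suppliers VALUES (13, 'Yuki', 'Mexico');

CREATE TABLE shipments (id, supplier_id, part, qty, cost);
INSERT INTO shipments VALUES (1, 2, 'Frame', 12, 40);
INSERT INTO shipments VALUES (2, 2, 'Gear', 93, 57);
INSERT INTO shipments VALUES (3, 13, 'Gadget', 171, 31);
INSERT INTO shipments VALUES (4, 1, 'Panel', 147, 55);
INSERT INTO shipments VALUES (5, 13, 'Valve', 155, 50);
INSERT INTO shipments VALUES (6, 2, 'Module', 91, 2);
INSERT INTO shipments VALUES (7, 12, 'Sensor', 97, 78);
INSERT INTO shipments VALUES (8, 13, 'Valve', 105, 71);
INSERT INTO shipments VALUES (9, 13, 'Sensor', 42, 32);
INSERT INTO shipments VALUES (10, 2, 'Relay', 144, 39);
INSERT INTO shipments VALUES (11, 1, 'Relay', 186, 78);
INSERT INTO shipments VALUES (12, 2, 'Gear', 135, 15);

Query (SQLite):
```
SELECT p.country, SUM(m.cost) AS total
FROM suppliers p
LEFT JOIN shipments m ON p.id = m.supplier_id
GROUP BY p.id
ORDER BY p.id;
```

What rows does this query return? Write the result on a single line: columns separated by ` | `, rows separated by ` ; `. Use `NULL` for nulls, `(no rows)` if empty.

Egypt | 133 ; Mexico | 153 ; Egypt | 78 ; Mexico | 184

LEFT JOIN keeps every suppliers row; unmatched ones get NULL for shipments columns.
Group by suppliers.id and compute SUM(m.cost). SUM over an all-NULL group is NULL.
  1: ids {4, 11} → SUM(m.cost)=133
  2: ids {1, 2, 6, 10, 12} → SUM(m.cost)=153
  12: ids {7} → SUM(m.cost)=78
  13: ids {3, 5, 8, 9} → SUM(m.cost)=184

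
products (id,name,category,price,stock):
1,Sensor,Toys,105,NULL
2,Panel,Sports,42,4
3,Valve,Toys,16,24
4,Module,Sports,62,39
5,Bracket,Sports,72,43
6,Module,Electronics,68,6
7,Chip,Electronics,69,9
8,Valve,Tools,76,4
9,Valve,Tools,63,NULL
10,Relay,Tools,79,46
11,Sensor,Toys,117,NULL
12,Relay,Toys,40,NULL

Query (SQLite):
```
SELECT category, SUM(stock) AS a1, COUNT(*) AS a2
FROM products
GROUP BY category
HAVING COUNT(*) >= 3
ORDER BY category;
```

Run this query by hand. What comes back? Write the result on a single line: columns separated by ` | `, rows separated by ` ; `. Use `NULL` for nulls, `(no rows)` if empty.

Sports | 86 | 3 ; Tools | 50 | 3 ; Toys | 24 | 4

Group products by category.
Per group compute: SUM(stock), COUNT(*).
HAVING: drop groups with fewer than 3 rows.
  Electronics: ids {6, 7} → SUM(stock)=15, COUNT(*)=2
  Sports: ids {2, 4, 5} → SUM(stock)=86, COUNT(*)=3
  Tools: ids {8, 9, 10} → SUM(stock)=50, COUNT(*)=3
  Toys: ids {1, 3, 11, 12} → SUM(stock)=24, COUNT(*)=4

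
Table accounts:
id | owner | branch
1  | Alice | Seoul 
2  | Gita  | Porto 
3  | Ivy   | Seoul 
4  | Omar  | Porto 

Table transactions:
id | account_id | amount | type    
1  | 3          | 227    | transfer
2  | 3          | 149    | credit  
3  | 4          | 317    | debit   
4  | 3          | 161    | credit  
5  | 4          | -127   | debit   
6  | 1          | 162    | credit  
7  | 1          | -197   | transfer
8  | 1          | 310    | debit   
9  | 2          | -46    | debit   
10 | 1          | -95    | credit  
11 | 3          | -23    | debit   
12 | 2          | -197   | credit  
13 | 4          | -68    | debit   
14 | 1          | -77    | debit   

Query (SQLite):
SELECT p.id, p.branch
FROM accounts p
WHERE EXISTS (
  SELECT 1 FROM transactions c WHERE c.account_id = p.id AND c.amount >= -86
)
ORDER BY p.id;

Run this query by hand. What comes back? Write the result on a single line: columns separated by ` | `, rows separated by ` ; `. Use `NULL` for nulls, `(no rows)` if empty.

For each accounts row, check whether any transactions with matching account_id has amount >= -86.
Keep rows where that is true.

1 | Seoul ; 2 | Porto ; 3 | Seoul ; 4 | Porto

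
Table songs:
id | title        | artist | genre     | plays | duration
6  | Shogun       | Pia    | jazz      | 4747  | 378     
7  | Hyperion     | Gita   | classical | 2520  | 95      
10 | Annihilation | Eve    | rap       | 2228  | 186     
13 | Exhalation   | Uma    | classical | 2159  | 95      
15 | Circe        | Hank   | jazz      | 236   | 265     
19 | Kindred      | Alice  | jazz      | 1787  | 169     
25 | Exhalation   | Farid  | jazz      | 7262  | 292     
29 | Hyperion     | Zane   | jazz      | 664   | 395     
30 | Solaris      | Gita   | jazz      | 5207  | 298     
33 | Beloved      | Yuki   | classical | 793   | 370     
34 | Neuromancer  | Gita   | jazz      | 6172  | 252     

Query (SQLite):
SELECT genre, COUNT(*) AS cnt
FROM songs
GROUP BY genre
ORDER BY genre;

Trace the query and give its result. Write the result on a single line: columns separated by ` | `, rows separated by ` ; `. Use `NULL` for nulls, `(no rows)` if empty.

classical | 3 ; jazz | 7 ; rap | 1

Partition songs by genre; compute COUNT(*) within each group.
  classical: ids {7, 13, 33} → COUNT(*)=3
  jazz: ids {6, 15, 19, 25, 29, 30, 34} → COUNT(*)=7
  rap: ids {10} → COUNT(*)=1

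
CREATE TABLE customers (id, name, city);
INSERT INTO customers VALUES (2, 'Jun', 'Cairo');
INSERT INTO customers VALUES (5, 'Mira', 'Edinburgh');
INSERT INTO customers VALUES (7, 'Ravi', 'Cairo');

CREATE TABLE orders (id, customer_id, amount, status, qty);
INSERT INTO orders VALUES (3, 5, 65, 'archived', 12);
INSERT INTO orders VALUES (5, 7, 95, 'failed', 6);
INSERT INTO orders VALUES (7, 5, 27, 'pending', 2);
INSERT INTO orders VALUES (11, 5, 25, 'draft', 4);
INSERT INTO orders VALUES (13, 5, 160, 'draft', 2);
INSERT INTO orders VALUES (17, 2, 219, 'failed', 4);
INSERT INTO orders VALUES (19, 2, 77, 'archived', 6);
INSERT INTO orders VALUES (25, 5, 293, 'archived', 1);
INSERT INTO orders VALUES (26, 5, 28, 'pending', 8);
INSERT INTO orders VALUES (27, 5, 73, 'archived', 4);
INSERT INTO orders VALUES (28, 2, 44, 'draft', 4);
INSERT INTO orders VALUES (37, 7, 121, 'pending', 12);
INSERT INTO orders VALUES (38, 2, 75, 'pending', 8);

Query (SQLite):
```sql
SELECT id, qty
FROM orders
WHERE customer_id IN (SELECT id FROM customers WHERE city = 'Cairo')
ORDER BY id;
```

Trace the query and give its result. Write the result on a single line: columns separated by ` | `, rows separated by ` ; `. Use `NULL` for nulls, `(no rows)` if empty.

Inner query: customers.id where city = 'Cairo'.
Outer: keep orders rows whose customer_id is in that set.
Inner query → {2, 7}

5 | 6 ; 17 | 4 ; 19 | 6 ; 28 | 4 ; 37 | 12 ; 38 | 8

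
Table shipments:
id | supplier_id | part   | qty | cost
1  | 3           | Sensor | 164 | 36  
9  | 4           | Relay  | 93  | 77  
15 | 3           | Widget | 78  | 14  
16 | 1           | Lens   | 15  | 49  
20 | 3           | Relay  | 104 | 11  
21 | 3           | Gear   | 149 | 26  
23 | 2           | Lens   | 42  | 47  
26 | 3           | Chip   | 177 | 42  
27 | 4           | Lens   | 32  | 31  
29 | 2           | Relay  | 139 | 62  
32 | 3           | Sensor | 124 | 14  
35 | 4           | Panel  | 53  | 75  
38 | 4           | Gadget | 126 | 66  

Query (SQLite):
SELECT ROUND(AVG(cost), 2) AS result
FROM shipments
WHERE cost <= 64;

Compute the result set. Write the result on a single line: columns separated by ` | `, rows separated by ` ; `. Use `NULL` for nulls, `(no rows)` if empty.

33.2

Rows where cost <= 64 → cost values: [36, 14, 49, 11, 26, 47, 42, 31, 62, 14].
AVG = 332 / 10 (rounded to 2 dp).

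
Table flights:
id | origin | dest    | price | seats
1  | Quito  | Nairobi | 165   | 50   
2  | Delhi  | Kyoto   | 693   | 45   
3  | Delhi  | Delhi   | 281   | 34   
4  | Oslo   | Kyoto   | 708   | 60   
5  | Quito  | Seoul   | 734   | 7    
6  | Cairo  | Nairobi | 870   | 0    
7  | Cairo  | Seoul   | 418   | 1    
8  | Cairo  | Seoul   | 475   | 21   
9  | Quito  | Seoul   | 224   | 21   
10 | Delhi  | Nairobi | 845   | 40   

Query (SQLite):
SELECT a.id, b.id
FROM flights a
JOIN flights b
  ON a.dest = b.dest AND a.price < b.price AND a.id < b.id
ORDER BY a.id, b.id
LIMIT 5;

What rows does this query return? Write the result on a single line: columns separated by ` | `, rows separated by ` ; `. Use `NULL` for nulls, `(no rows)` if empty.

Pairs (a,b) with same dest, a.price < b.price, a.id < b.id.
dest groups: Delhi:{3} Kyoto:{2,4} Nairobi:{1,6,10} Seoul:{5,7,8,9}
Ordered by (a.id, b.id); first 5.

1 | 6 ; 1 | 10 ; 2 | 4 ; 7 | 8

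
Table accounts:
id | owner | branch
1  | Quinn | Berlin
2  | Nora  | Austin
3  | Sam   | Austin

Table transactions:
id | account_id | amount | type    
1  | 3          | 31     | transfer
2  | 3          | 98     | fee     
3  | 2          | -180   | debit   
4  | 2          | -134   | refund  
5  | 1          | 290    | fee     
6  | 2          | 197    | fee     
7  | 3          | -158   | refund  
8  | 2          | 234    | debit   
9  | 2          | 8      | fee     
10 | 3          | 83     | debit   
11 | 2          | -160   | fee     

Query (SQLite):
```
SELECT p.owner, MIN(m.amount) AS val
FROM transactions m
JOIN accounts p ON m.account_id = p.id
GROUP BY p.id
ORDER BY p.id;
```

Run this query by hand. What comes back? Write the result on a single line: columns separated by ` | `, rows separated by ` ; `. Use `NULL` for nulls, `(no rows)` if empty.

Quinn | 290 ; Nora | -180 ; Sam | -158

Join each transactions row to its accounts via account_id.
Group joined rows by accounts.id; compute MIN(m.amount) per group.
  1: ids {5} → MIN(m.amount)=290
  2: ids {3, 4, 6, 8, 9, 11} → MIN(m.amount)=-180
  3: ids {1, 2, 7, 10} → MIN(m.amount)=-158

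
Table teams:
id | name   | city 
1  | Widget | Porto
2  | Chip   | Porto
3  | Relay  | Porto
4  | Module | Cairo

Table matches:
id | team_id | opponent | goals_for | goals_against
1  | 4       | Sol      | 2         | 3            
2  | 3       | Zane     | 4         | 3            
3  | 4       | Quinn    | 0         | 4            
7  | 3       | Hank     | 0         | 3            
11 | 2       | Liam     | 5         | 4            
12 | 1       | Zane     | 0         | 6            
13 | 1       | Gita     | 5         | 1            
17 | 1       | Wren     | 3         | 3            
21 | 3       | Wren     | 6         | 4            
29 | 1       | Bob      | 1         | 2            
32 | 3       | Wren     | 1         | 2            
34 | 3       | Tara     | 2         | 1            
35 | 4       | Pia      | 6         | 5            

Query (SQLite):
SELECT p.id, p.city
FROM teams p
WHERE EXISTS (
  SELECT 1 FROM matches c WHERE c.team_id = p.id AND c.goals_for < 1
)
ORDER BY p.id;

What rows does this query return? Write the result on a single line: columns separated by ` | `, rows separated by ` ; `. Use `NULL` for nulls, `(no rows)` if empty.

For each teams row, check whether any matches with matching team_id has goals_for < 1.
Keep rows where that is true.

1 | Porto ; 3 | Porto ; 4 | Cairo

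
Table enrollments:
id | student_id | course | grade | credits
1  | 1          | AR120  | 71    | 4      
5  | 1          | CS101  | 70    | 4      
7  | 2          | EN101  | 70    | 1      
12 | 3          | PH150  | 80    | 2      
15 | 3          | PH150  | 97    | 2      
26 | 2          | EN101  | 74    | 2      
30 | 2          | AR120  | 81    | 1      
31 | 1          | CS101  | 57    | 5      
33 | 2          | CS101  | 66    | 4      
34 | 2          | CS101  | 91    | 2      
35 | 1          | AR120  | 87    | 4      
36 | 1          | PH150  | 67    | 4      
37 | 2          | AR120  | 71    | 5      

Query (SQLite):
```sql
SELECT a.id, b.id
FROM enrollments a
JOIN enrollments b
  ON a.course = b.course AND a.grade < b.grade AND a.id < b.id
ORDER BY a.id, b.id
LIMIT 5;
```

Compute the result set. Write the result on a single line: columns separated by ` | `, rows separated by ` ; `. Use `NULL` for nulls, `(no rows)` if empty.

1 | 30 ; 1 | 35 ; 5 | 34 ; 7 | 26 ; 12 | 15

Pairs (a,b) with same course, a.grade < b.grade, a.id < b.id.
course groups: AR120:{1,30,35,37} CS101:{5,31,33,34} EN101:{7,26} PH150:{12,15,36}
Ordered by (a.id, b.id); first 5.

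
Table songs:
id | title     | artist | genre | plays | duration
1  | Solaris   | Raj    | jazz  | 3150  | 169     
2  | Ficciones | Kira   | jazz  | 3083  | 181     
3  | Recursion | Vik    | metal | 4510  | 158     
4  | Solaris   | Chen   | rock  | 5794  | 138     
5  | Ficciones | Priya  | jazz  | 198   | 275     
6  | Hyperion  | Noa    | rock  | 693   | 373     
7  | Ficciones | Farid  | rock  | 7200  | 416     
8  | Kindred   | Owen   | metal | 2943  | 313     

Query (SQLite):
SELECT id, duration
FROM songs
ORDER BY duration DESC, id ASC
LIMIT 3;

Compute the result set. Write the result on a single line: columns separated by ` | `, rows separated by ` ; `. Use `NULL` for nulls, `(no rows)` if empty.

7 | 416 ; 6 | 373 ; 8 | 313

Sort by duration desc, tiebreak id asc: (416, id=7), (373, id=6), (313, id=8), (275, id=5), (181, id=2), (169, id=1) …. Take first 3.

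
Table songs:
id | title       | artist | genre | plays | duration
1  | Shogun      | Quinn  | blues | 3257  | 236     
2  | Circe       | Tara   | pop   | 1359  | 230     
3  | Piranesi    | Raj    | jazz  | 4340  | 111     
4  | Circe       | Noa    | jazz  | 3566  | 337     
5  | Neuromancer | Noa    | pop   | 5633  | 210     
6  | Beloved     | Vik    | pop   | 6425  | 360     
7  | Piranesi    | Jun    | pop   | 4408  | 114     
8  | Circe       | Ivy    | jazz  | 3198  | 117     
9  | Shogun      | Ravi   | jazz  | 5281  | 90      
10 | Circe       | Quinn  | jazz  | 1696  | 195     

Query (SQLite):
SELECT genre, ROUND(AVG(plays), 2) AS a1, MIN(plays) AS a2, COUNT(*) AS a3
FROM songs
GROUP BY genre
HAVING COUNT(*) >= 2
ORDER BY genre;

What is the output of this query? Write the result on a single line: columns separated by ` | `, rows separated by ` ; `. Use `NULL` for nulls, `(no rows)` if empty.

Group songs by genre.
Per group compute: ROUND(AVG(plays), 2), MIN(plays), COUNT(*).
HAVING: drop groups with fewer than 2 rows.
  blues: ids {1} → ROUND(AVG(plays), 2)=3257, MIN(plays)=3257, COUNT(*)=1
  jazz: ids {3, 4, 8, 9, 10} → ROUND(AVG(plays), 2)=3616.2, MIN(plays)=1696, COUNT(*)=5
  pop: ids {2, 5, 6, 7} → ROUND(AVG(plays), 2)=4456.25, MIN(plays)=1359, COUNT(*)=4

jazz | 3616.2 | 1696 | 5 ; pop | 4456.25 | 1359 | 4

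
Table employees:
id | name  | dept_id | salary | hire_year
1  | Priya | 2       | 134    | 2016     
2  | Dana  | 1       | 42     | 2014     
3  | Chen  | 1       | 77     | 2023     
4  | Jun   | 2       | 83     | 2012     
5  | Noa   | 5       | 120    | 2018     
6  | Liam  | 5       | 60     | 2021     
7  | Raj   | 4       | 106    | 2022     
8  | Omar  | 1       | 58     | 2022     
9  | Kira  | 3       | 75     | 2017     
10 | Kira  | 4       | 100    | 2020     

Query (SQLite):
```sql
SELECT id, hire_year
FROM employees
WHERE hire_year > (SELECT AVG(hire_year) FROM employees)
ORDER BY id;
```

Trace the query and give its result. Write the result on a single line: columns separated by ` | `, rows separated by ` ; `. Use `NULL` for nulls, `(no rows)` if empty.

3 | 2023 ; 6 | 2021 ; 7 | 2022 ; 8 | 2022 ; 10 | 2020

Scalar subquery: AVG(hire_year) over all employees rows = 2018.5.
Keep rows where hire_year > that value.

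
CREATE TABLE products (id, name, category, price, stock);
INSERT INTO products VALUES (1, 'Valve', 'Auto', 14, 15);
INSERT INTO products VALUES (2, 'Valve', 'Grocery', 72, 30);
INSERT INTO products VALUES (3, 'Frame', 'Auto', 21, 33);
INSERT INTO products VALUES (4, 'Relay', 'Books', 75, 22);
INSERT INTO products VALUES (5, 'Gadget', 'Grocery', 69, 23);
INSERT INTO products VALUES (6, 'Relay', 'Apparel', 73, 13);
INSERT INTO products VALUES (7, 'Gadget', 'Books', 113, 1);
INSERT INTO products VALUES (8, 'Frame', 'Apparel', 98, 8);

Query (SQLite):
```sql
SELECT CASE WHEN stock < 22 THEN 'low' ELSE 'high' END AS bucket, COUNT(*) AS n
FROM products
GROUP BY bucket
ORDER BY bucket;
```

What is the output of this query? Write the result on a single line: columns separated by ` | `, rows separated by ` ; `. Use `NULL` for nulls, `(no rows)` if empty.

Bucket rows by stock < 22 → 'low' else 'high'; count each bucket.

high | 4 ; low | 4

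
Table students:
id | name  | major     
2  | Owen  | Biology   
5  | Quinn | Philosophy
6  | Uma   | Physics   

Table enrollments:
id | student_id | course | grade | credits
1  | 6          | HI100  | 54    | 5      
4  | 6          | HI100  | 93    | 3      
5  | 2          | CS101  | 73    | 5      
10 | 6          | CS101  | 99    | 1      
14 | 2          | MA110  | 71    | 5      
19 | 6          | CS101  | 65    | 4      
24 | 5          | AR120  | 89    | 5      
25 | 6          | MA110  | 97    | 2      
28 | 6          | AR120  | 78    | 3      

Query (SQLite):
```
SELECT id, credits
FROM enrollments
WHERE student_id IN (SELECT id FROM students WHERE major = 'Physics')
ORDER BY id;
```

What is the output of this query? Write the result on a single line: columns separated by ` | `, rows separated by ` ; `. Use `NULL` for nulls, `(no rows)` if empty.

Inner query: students.id where major = 'Physics'.
Outer: keep enrollments rows whose student_id is in that set.
Inner query → {6}

1 | 5 ; 4 | 3 ; 10 | 1 ; 19 | 4 ; 25 | 2 ; 28 | 3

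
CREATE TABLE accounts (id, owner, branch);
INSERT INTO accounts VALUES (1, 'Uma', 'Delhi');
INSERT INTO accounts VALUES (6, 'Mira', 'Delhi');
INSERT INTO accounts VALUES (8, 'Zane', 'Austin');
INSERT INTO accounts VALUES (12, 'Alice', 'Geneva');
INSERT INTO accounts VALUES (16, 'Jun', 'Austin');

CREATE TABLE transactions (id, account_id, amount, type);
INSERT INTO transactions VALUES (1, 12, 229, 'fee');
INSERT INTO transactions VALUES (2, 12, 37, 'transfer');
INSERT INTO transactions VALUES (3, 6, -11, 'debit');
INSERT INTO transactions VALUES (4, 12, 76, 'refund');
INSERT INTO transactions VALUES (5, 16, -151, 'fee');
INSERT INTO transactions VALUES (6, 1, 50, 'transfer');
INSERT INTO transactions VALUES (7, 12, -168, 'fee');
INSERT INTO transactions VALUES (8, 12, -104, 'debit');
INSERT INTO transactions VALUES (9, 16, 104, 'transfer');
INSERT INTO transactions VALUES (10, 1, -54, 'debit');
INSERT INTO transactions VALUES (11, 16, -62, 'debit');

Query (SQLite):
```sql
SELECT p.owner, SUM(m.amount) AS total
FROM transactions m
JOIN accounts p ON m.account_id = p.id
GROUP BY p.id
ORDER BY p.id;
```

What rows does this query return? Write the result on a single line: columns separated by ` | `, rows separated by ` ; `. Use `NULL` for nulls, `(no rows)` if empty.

Uma | -4 ; Mira | -11 ; Alice | 70 ; Jun | -109

Join each transactions row to its accounts via account_id.
Group joined rows by accounts.id; compute SUM(m.amount) per group.
  1: ids {6, 10} → SUM(m.amount)=-4
  6: ids {3} → SUM(m.amount)=-11
  12: ids {1, 2, 4, 7, 8} → SUM(m.amount)=70
  16: ids {5, 9, 11} → SUM(m.amount)=-109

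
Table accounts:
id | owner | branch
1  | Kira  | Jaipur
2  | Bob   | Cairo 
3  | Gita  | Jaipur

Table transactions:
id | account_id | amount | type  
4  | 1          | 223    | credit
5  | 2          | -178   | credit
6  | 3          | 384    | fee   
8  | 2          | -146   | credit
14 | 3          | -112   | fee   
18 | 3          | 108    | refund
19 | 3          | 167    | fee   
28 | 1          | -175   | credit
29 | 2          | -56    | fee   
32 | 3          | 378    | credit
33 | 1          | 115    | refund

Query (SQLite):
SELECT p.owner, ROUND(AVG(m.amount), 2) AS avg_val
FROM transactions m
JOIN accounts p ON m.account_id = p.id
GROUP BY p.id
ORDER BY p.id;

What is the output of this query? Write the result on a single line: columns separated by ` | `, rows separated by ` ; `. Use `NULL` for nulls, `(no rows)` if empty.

Join each transactions row to its accounts via account_id.
Group joined rows by accounts.id; compute ROUND(AVG(m.amount), 2) per group.
  1: ids {4, 28, 33} → ROUND(AVG(m.amount), 2)=54.33
  2: ids {5, 8, 29} → ROUND(AVG(m.amount), 2)=-126.67
  3: ids {6, 14, 18, 19, 32} → ROUND(AVG(m.amount), 2)=185

Kira | 54.33 ; Bob | -126.67 ; Gita | 185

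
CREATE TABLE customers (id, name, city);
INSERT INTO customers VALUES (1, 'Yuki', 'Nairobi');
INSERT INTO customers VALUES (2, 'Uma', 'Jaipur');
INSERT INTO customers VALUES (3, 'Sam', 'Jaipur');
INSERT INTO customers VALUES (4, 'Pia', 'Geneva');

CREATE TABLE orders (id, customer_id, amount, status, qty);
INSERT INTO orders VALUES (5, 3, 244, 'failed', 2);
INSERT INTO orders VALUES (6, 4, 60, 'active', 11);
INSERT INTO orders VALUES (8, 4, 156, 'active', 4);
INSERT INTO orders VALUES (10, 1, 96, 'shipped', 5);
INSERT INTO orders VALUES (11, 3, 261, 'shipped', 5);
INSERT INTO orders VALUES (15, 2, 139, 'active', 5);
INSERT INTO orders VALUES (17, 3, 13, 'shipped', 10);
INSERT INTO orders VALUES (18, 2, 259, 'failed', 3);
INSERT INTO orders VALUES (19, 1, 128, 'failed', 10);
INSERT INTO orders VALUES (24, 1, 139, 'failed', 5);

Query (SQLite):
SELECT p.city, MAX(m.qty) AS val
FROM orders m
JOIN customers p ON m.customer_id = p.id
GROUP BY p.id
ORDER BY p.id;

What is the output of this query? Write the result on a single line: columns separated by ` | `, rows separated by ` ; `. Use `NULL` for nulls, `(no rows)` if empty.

Nairobi | 10 ; Jaipur | 5 ; Jaipur | 10 ; Geneva | 11

Join each orders row to its customers via customer_id.
Group joined rows by customers.id; compute MAX(m.qty) per group.
  1: ids {10, 19, 24} → MAX(m.qty)=10
  2: ids {15, 18} → MAX(m.qty)=5
  3: ids {5, 11, 17} → MAX(m.qty)=10
  4: ids {6, 8} → MAX(m.qty)=11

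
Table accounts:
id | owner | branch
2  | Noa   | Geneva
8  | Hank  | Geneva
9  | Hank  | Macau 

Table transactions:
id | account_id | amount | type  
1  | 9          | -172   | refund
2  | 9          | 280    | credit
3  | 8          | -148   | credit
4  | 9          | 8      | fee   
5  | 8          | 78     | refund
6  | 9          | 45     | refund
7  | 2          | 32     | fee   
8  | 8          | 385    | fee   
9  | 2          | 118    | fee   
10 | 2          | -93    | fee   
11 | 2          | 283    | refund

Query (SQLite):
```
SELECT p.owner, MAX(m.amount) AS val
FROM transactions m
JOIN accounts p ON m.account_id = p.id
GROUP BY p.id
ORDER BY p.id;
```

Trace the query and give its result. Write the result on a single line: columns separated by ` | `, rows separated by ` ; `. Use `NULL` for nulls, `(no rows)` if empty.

Join each transactions row to its accounts via account_id.
Group joined rows by accounts.id; compute MAX(m.amount) per group.
  2: ids {7, 9, 10, 11} → MAX(m.amount)=283
  8: ids {3, 5, 8} → MAX(m.amount)=385
  9: ids {1, 2, 4, 6} → MAX(m.amount)=280

Noa | 283 ; Hank | 385 ; Hank | 280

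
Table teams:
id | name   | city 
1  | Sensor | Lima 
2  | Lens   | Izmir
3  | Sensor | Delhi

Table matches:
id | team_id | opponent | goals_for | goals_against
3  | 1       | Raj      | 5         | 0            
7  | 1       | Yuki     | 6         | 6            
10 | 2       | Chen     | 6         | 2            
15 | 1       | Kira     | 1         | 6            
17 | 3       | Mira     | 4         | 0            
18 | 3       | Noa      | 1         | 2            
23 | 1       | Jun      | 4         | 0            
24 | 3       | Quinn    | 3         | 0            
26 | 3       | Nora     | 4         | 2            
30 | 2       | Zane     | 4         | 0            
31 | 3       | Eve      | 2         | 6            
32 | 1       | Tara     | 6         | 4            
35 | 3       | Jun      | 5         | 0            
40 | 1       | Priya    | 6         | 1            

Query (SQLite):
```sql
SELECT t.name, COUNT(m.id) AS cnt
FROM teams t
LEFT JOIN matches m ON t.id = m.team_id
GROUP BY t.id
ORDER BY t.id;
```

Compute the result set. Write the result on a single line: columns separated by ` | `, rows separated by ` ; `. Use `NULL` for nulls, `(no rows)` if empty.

Sensor | 6 ; Lens | 2 ; Sensor | 6

LEFT JOIN keeps every teams row; unmatched ones get NULL for matches columns.
Group by teams.id and compute COUNT(m.id). COUNT(col) of an all-NULL group is 0.
  1: ids {3, 7, 15, 23, 32, 40} → COUNT(m.id)=6
  2: ids {10, 30} → COUNT(m.id)=2
  3: ids {17, 18, 24, 26, 31, 35} → COUNT(m.id)=6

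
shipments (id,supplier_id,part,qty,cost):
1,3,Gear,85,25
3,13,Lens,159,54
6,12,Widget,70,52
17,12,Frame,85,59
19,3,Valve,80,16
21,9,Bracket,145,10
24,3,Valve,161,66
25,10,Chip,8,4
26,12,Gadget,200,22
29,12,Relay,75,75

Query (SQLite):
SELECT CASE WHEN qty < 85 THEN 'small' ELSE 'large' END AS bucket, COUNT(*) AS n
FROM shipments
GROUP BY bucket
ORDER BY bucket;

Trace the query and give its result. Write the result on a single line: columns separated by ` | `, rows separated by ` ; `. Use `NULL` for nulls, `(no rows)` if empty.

Bucket rows by qty < 85 → 'small' else 'large'; count each bucket.

large | 6 ; small | 4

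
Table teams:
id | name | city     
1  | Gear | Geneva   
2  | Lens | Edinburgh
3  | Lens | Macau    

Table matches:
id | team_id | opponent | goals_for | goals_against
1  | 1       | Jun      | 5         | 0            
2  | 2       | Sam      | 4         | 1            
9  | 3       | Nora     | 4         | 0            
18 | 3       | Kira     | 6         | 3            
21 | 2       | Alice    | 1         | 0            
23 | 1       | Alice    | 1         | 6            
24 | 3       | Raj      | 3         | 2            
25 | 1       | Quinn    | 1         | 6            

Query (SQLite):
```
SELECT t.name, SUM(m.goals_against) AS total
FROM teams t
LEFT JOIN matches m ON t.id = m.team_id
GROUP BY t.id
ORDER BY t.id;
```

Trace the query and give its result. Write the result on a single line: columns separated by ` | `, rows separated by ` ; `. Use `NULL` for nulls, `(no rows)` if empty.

LEFT JOIN keeps every teams row; unmatched ones get NULL for matches columns.
Group by teams.id and compute SUM(m.goals_against). SUM over an all-NULL group is NULL.
  1: ids {1, 23, 25} → SUM(m.goals_against)=12
  2: ids {2, 21} → SUM(m.goals_against)=1
  3: ids {9, 18, 24} → SUM(m.goals_against)=5

Gear | 12 ; Lens | 1 ; Lens | 5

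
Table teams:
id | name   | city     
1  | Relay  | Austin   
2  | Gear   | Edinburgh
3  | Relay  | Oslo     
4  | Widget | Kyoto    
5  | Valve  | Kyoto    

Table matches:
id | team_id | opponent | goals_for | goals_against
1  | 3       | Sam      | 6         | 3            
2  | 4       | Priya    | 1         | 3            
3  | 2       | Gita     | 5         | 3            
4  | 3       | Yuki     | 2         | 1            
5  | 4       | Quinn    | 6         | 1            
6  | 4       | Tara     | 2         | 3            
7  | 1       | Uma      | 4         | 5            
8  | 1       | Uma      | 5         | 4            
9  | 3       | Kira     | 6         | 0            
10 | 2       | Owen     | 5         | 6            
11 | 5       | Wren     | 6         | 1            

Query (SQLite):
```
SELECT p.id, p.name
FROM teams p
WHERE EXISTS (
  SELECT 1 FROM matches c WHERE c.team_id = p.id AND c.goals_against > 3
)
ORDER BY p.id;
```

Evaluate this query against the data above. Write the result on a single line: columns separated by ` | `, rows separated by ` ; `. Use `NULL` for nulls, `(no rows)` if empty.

1 | Relay ; 2 | Gear

For each teams row, check whether any matches with matching team_id has goals_against > 3.
Keep rows where that is true.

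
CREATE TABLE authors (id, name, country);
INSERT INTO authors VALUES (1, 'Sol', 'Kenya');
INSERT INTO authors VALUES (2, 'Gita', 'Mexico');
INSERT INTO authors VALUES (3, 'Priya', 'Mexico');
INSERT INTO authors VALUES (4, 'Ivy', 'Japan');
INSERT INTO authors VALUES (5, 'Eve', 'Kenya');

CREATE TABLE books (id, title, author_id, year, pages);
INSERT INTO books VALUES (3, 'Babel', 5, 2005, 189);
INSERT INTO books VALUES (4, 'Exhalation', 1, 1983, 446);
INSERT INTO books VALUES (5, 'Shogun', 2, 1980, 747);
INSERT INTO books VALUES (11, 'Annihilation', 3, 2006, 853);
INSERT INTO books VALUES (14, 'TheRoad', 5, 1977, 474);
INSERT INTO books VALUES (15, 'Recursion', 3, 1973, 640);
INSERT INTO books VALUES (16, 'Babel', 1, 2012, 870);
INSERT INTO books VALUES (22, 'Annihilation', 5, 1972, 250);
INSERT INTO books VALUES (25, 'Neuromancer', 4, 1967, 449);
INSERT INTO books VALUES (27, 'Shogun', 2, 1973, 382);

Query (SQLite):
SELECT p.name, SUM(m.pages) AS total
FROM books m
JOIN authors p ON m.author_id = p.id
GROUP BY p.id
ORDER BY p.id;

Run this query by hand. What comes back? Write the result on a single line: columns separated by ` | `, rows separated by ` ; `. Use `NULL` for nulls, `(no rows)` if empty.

Sol | 1316 ; Gita | 1129 ; Priya | 1493 ; Ivy | 449 ; Eve | 913

Join each books row to its authors via author_id.
Group joined rows by authors.id; compute SUM(m.pages) per group.
  1: ids {4, 16} → SUM(m.pages)=1316
  2: ids {5, 27} → SUM(m.pages)=1129
  3: ids {11, 15} → SUM(m.pages)=1493
  4: ids {25} → SUM(m.pages)=449
  5: ids {3, 14, 22} → SUM(m.pages)=913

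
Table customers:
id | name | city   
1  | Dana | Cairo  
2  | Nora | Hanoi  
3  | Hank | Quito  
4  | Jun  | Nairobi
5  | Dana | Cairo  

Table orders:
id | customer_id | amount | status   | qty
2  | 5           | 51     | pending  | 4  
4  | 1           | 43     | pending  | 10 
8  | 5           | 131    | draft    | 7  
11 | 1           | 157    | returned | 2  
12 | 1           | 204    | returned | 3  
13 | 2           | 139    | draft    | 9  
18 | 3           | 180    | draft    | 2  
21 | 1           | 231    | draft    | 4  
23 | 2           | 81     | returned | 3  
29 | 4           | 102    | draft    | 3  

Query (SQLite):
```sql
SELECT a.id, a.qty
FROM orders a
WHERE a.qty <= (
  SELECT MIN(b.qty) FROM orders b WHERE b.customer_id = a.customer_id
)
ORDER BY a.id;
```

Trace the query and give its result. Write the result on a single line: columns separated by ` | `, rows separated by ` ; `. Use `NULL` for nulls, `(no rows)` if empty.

For each orders row a, compute MIN(qty) over rows sharing a.customer_id.
Keep row a if a.qty <= that per-group MIN.
  customer_id=1: MIN(qty) = 2
  customer_id=2: MIN(qty) = 3
  customer_id=3: MIN(qty) = 2
  customer_id=4: MIN(qty) = 3
  customer_id=5: MIN(qty) = 4

2 | 4 ; 11 | 2 ; 18 | 2 ; 23 | 3 ; 29 | 3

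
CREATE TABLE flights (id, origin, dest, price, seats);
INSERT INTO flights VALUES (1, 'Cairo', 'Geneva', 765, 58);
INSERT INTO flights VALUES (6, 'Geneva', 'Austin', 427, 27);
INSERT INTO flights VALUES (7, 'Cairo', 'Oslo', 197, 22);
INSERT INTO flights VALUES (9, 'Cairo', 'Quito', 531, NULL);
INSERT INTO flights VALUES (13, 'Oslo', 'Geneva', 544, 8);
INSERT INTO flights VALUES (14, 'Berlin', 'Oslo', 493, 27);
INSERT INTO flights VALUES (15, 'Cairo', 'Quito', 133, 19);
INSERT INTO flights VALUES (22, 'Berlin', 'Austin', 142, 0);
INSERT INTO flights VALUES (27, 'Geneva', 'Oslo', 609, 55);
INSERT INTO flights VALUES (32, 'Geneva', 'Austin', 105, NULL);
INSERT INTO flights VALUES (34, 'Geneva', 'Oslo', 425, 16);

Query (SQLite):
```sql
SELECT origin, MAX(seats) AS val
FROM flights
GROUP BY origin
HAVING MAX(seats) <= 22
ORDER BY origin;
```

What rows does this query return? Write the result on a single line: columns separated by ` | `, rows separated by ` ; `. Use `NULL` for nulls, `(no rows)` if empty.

Oslo | 8

Partition flights by origin; compute MAX(seats) within each group.
HAVING: keep groups where MAX(seats) <= 22.
  Berlin: ids {14, 22} → MAX(seats)=27
  Cairo: ids {1, 7, 9, 15} → MAX(seats)=58
  Geneva: ids {6, 27, 32, 34} → MAX(seats)=55
  Oslo: ids {13} → MAX(seats)=8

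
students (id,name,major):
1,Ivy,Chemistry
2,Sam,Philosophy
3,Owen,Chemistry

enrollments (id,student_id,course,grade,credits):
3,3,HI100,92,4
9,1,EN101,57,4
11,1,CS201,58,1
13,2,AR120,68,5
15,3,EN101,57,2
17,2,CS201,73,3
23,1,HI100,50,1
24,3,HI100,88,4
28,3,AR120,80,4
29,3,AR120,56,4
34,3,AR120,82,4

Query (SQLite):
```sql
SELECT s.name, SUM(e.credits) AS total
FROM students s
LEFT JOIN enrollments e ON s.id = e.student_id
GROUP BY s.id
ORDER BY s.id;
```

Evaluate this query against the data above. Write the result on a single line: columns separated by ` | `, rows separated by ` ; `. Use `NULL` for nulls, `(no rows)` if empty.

Ivy | 6 ; Sam | 8 ; Owen | 22

LEFT JOIN keeps every students row; unmatched ones get NULL for enrollments columns.
Group by students.id and compute SUM(e.credits). SUM over an all-NULL group is NULL.
  1: ids {9, 11, 23} → SUM(e.credits)=6
  2: ids {13, 17} → SUM(e.credits)=8
  3: ids {3, 15, 24, 28, 29, 34} → SUM(e.credits)=22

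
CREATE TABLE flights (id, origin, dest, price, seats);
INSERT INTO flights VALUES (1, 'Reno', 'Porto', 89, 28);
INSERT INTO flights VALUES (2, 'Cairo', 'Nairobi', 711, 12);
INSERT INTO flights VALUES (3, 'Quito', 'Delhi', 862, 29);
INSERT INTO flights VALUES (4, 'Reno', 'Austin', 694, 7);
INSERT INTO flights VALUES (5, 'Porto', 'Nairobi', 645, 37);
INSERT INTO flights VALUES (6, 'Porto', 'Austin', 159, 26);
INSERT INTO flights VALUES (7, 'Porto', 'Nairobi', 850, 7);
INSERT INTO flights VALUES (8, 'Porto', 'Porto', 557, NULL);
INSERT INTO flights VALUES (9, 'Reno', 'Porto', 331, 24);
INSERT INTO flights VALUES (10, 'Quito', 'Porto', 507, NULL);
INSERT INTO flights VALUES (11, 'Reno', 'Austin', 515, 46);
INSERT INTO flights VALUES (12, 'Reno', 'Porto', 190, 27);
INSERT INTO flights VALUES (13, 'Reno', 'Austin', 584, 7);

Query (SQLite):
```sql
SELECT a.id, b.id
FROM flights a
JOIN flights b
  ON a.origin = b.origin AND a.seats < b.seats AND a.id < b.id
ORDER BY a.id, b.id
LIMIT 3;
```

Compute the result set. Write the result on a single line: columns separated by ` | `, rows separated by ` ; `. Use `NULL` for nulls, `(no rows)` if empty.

1 | 11 ; 4 | 9 ; 4 | 11

Pairs (a,b) with same origin, a.seats < b.seats, a.id < b.id.
origin groups: Cairo:{2} Porto:{5,6,7,8} Quito:{3,10} Reno:{1,4,9,11,12,13}
Ordered by (a.id, b.id); first 3.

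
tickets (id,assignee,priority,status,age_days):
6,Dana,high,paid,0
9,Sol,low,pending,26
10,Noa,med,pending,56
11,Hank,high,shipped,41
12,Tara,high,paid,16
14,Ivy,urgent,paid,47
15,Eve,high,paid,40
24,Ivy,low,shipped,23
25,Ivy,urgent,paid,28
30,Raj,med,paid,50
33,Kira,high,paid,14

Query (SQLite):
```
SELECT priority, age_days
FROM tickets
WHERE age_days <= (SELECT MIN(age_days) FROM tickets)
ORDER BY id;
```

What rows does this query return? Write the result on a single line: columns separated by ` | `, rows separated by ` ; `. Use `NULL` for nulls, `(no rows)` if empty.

Scalar subquery: MIN(age_days) over all tickets rows = 0.
Keep rows where age_days <= that value.

high | 0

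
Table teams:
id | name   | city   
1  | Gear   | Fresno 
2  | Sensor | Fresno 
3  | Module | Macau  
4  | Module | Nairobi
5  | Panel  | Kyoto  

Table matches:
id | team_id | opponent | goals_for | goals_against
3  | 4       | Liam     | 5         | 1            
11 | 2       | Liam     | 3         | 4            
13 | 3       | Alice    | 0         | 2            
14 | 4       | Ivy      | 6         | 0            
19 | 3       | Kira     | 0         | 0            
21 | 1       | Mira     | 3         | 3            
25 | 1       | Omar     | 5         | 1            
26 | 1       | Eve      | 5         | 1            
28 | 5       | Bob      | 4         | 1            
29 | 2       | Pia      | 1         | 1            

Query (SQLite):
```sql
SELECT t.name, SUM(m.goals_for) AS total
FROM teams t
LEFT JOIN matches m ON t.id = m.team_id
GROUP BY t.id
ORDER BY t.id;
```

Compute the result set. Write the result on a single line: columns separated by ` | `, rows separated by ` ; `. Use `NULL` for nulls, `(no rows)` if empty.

Gear | 13 ; Sensor | 4 ; Module | 0 ; Module | 11 ; Panel | 4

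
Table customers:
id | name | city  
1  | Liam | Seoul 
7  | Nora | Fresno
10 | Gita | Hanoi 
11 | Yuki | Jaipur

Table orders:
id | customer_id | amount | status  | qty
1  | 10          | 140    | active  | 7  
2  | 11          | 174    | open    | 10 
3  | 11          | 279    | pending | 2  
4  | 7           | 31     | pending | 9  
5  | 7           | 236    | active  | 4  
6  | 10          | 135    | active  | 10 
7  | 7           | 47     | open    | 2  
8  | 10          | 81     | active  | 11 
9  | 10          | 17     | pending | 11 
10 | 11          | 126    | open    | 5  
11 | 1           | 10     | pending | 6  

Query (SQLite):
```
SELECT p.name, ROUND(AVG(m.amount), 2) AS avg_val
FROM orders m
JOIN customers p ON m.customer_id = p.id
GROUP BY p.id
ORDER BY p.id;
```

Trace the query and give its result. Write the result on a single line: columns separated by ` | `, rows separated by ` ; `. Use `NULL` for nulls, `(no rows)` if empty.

Liam | 10 ; Nora | 104.67 ; Gita | 93.25 ; Yuki | 193

Join each orders row to its customers via customer_id.
Group joined rows by customers.id; compute ROUND(AVG(m.amount), 2) per group.
  1: ids {11} → ROUND(AVG(m.amount), 2)=10
  7: ids {4, 5, 7} → ROUND(AVG(m.amount), 2)=104.67
  10: ids {1, 6, 8, 9} → ROUND(AVG(m.amount), 2)=93.25
  11: ids {2, 3, 10} → ROUND(AVG(m.amount), 2)=193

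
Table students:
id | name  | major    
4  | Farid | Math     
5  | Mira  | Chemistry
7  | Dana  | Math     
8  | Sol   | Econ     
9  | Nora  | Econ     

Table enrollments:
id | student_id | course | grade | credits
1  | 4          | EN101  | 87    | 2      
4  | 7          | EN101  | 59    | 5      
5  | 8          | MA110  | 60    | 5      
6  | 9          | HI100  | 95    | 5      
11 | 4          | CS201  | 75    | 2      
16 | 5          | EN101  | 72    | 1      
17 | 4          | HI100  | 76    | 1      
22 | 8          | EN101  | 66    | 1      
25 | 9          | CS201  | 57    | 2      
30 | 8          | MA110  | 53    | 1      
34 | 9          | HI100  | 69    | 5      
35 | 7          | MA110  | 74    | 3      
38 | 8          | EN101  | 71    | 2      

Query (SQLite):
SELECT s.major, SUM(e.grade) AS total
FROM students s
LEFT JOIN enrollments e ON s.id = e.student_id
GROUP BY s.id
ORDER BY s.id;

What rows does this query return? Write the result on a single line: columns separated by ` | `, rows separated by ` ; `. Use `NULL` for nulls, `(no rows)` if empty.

Math | 238 ; Chemistry | 72 ; Math | 133 ; Econ | 250 ; Econ | 221

LEFT JOIN keeps every students row; unmatched ones get NULL for enrollments columns.
Group by students.id and compute SUM(e.grade). SUM over an all-NULL group is NULL.
  4: ids {1, 11, 17} → SUM(e.grade)=238
  5: ids {16} → SUM(e.grade)=72
  7: ids {4, 35} → SUM(e.grade)=133
  8: ids {5, 22, 30, 38} → SUM(e.grade)=250
  9: ids {6, 25, 34} → SUM(e.grade)=221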